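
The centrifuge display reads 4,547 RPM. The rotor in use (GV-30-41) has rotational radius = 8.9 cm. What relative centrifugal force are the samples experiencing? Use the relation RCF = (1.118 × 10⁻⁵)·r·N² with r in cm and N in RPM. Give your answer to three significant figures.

RCF = 1.118 × 10⁻⁵ × 8.9 × (4547)² = 1.118 × 10⁻⁵ × 8.9 × 20,675,209 ≈ 2,057.2 × g

RCF ≈ 2060 g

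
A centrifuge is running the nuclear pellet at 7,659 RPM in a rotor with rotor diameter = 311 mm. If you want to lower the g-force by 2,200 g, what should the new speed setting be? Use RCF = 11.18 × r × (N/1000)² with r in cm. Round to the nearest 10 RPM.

r = 311 mm / 2 = 155.5 mm = 15.55 cm
Current RCF = 11.18 × 15.55 × (7.659)² = 11.18 × 15.55 × 58.660281 ≈ 10,198 × g
Target RCF = 10,198 − 2,200 = 7,998 × g
(N/1000)² = 7,998 / 173.849 = 46.00544
N = 1000 × √46.00544 ≈ 6,782.7

6780 RPM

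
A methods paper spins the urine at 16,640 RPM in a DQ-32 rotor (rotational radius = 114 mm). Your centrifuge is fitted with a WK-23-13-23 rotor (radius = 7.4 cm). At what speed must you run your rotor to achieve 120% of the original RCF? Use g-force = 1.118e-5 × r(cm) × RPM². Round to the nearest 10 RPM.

22620 RPM

Original rotor: r = 114 mm = 11.4 cm
RCF_original = 1.118 × 10⁻⁵ × 11.4 × (16640)² = 1.118 × 10⁻⁵ × 11.4 × 276,889,600 ≈ 35,290.1 × g
Target RCF = 1.2 × 35,290.1 ≈ 42,348.1 × g
42,348.1 = 1.118 × 10⁻⁵ × 7.4 × N²
N² = 42,348.1 / (8.2732 × 10⁻⁵) = 511,870,860
N ≈ √511,870,860 ≈ 22,624.6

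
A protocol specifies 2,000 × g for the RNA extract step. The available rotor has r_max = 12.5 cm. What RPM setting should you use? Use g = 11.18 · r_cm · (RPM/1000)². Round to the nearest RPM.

3783 RPM

RCF = 11.18 × r × (N/1000)²
2,000 = 11.18 × 12.5 × (N/1000)²
(N/1000)² = 2,000 / 139.75 = 14.31127
N = 1000 × √14.31127 ≈ 3,783.0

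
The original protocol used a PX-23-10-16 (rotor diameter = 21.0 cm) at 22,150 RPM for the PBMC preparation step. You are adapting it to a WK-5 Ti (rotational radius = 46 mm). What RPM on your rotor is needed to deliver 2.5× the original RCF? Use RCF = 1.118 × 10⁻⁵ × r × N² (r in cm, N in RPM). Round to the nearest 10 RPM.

Original rotor: r = 21.0 / 2 = 10.5 cm
RCF_original = 1.118 × 10⁻⁵ × 10.5 × (22150)² = 1.118 × 10⁻⁵ × 10.5 × 490,622,500 ≈ 57,594.2 × g
Target RCF = 2.5 × 57,594.2 ≈ 143,985.5 × g
Your rotor: r = 46 mm = 4.6 cm
143,985.5 = 1.118 × 10⁻⁵ × 4.6 × N²
N² = 143,985.5 / (5.1428 × 10⁻⁵) = 2,799,749,164
N ≈ √2,799,749,164 ≈ 52,912.7

≈ 52910 RPM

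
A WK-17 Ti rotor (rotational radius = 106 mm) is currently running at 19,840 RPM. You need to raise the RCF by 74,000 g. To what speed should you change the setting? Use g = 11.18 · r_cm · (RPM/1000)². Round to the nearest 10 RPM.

r = 106 mm = 10.6 cm
Current RCF = 11.18 × 10.6 × (19.84)² = 11.18 × 10.6 × 393.6256 ≈ 46,647.8 × g
Target RCF = 46,647.8 + 74,000 = 120,647.8 × g
(N/1000)² = 120,647.8 / 118.508 = 1018.056
N = 1000 × √1018.056 ≈ 31,907.0

N₂ ≈ 31910 RPM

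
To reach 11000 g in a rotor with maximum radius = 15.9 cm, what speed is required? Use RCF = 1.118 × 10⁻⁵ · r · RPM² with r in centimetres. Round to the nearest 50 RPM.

11,000 = 1.118 × 10⁻⁵ × 15.9 × N²
N² = 11,000 / (17.7762 × 10⁻⁵) = 61,880,492
N ≈ √61,880,492 ≈ 7,866.4

7850 RPM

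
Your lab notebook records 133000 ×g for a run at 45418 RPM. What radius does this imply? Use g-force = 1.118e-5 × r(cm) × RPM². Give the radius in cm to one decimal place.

r ≈ 5.8 cm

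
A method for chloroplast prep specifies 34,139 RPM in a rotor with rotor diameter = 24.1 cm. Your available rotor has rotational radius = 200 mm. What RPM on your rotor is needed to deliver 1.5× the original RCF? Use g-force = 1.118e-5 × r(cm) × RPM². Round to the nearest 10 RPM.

Original rotor: r = 24.1 / 2 = 12.05 cm
RCF_original = 1.118 × 10⁻⁵ × 12.05 × (34139)² = 1.118 × 10⁻⁵ × 12.05 × 1,165,471,321 ≈ 157,011.1 × g
Target RCF = 1.5 × 157,011.1 ≈ 235,516.7 × g
Your rotor: r = 200 mm = 20.0 cm
235,516.7 = 1.118 × 10⁻⁵ × 20 × N²
N² = 235,516.7 / (22.36 × 10⁻⁵) = 1,053,294,723
N ≈ √1,053,294,723 ≈ 32,454.5

32450 RPM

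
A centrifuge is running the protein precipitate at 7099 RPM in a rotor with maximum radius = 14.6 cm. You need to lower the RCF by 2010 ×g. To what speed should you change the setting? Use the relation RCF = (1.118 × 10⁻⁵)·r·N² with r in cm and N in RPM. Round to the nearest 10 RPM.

N₂ ≈ 6170 RPM

Current RCF = 1.118 × 10⁻⁵ × 14.6 × (7099)² = 1.118 × 10⁻⁵ × 14.6 × 50,395,801 ≈ 8,226 × g
Target RCF = 8,226 − 2,010 = 6,216 × g
N² = 6,216 / (16.3228 × 10⁻⁵) = 38,081,702
N ≈ √38,081,702 ≈ 6,171.0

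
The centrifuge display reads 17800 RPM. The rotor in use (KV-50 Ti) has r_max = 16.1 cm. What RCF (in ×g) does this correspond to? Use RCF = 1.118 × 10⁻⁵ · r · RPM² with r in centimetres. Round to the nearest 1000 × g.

RCF ≈ 57000 ×g

RCF = 1.118 × 10⁻⁵ × r × N²
RCF = 1.118 × 10⁻⁵ × 16.1 × (17800)² = 1.118 × 10⁻⁵ × 16.1 × 316,840,000 ≈ 57,030.6 × g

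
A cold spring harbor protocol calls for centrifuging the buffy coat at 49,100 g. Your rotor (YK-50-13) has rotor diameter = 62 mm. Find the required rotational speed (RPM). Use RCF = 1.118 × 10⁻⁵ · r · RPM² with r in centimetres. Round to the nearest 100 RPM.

≈ 37600 RPM

r = 62 mm / 2 = 31 mm = 3.1 cm
49,100 = 1.118 × 10⁻⁵ × 3.1 × N²
N² = 49,100 / (3.4658 × 10⁻⁵) = 1,416,700,329
N ≈ √1,416,700,329 ≈ 37,639.1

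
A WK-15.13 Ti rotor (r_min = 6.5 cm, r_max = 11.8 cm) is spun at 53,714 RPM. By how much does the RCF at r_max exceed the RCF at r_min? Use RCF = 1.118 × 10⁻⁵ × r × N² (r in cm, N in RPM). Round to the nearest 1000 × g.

≈ 171000 ×g

ΔRCF = 1.118 × 10⁻⁵ × (r_max − r_min) × N² = 1.118 × 10⁻⁵ × 5.3 × 2,885,193,796 ≈ 170,959.3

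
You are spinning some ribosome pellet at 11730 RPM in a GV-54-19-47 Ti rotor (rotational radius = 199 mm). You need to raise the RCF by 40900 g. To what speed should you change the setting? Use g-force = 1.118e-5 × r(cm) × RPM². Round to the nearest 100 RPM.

N₂ ≈ 17900 RPM

r = 199 mm = 19.9 cm
Current RCF = 1.118 × 10⁻⁵ × 19.9 × (11730)² = 1.118 × 10⁻⁵ × 19.9 × 137,592,900 ≈ 30,611.9 × g
Target RCF = 30,611.9 + 40,900 = 71,511.9 × g
N² = 71,511.9 / (22.2482 × 10⁻⁵) = 321,427,801
N ≈ √321,427,801 ≈ 17,928.4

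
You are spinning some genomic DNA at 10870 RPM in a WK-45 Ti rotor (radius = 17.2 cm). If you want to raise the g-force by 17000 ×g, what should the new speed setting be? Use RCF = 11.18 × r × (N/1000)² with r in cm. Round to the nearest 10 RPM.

Current RCF = 11.18 × 17.2 × (10.87)² = 11.18 × 17.2 × 118.1569 ≈ 22,721.1 × g
Target RCF = 22,721.1 + 17,000 = 39,721.1 × g
(N/1000)² = 39,721.1 / 192.296 = 206.5623
N = 1000 × √206.5623 ≈ 14,372.3

14370 RPM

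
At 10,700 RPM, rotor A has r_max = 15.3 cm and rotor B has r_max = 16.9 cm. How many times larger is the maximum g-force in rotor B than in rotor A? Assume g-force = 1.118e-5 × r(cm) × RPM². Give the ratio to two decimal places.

At fixed N, RCF ∝ r, so RCF_B/RCF_A = r_B/r_A = 16.9 / 15.3 = 1.1046.

1.10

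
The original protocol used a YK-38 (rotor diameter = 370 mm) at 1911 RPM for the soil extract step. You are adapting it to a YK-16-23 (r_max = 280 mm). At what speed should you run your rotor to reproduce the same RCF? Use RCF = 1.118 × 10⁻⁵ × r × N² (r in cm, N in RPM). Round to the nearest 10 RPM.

1550 RPM

Original rotor: r = 370 mm / 2 = 185 mm = 18.5 cm
RCF = 1.118 × 10⁻⁵ × r × N²
RCF_original = 1.118 × 10⁻⁵ × 18.5 × (1911)² = 1.118 × 10⁻⁵ × 18.5 × 3,651,921 ≈ 755.3 × g
Your rotor: r = 280 mm = 28.0 cm
755.3 = 1.118 × 10⁻⁵ × 28 × N²
N² = 755.3 / (31.304 × 10⁻⁵) = 2,412,791
N ≈ √2,412,791 ≈ 1,553.3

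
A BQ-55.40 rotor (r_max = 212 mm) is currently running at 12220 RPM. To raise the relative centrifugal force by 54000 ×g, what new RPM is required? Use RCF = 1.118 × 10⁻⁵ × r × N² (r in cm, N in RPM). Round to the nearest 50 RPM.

N₂ ≈ 19400 RPM

r = 212 mm = 21.2 cm
Current RCF = 1.118 × 10⁻⁵ × 21.2 × (12220)² = 1.118 × 10⁻⁵ × 21.2 × 149,328,400 ≈ 35,393.2 × g
Target RCF = 35,393.2 + 54,000 = 89,393.2 × g
N² = 89,393.2 / (23.7016 × 10⁻⁵) = 377,161,036
N ≈ √377,161,036 ≈ 19,420.6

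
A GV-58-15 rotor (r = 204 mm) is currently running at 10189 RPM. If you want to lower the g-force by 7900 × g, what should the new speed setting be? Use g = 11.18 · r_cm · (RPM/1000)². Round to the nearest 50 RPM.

≈ 8300 RPM

r = 204 mm = 20.4 cm
Current RCF = 11.18 × 20.4 × (10.189)² = 11.18 × 20.4 × 103.815721 ≈ 23,677.5 × g
Target RCF = 23,677.5 − 7,900 = 15,777.5 × g
(N/1000)² = 15,777.5 / 228.072 = 69.17772
N = 1000 × √69.17772 ≈ 8,317.3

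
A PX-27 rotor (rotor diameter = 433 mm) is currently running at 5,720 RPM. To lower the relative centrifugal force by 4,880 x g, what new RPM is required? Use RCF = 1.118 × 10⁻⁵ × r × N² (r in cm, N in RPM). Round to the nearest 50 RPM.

N₂ ≈ 3550 RPM

r = 433 mm / 2 = 216.5 mm = 21.65 cm
Current RCF = 1.118 × 10⁻⁵ × 21.65 × (5720)² = 1.118 × 10⁻⁵ × 21.65 × 32,718,400 ≈ 7,919.4 × g
Target RCF = 7,919.4 − 4,880 = 3,039.4 × g
N² = 3,039.4 / (24.2047 × 10⁻⁵) = 12,557,065
N ≈ √12,557,065 ≈ 3,543.6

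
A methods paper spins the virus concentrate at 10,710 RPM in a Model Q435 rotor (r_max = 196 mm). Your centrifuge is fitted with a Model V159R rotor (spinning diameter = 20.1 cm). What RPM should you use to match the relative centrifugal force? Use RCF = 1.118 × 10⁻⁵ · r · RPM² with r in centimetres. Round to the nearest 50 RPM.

Original rotor: r = 196 mm = 19.6 cm
RCF_original = 1.118 × 10⁻⁵ × 19.6 × (10710)² = 1.118 × 10⁻⁵ × 19.6 × 114,704,100 ≈ 25,134.9 × g
Your rotor: r = 20.1 / 2 = 10.05 cm
25,134.9 = 1.118 × 10⁻⁵ × 10.05 × N²
N² = 25,134.9 / (11.2359 × 10⁻⁵) = 223,701,706
N ≈ √223,701,706 ≈ 14,956.7

14950 RPM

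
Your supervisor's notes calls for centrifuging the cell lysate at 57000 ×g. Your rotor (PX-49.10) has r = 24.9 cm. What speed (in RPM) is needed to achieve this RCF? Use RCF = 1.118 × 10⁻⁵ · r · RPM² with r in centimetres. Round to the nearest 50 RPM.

14300 RPM

RCF = 1.118 × 10⁻⁵ × r × N²
57,000 = 1.118 × 10⁻⁵ × 24.9 × N²
N² = 57,000 / (27.8382 × 10⁻⁵) = 204,754,618
N ≈ √204,754,618 ≈ 14,309.2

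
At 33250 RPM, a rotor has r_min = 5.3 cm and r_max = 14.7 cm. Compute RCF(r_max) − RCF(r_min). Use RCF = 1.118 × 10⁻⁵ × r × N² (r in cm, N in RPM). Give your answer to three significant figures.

116000 x g

RCF_max = 1.118 × 10⁻⁵ × 14.7 × (33250)² = 1.118 × 10⁻⁵ × 14.7 × 1,105,562,500 ≈ 181,694.8 × g
RCF_min = 1.118 × 10⁻⁵ × 5.3 × (33250)² = 1.118 × 10⁻⁵ × 5.3 × 1,105,562,500 ≈ 65,509 × g
ΔRCF = 181,694.8 − 65,509 = 116,185.8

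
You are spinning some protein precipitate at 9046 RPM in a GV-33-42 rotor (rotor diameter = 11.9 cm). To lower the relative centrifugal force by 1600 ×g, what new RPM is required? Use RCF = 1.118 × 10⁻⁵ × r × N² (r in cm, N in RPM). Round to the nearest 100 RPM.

r = 11.9 / 2 = 5.95 cm
Current RCF = 1.118 × 10⁻⁵ × 5.95 × (9046)² = 1.118 × 10⁻⁵ × 5.95 × 81,830,116 ≈ 5,443.4 × g
Target RCF = 5,443.4 − 1,600 = 3,843.4 × g
N² = 3,843.4 / (6.6521 × 10⁻⁵) = 57,777,243
N ≈ √57,777,243 ≈ 7,601.1

7600 RPM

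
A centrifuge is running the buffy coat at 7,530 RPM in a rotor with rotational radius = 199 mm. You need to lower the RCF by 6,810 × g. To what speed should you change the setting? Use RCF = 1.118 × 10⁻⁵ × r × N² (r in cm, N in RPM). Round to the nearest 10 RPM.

r = 199 mm = 19.9 cm
Current RCF = 1.118 × 10⁻⁵ × 19.9 × (7530)² = 1.118 × 10⁻⁵ × 19.9 × 56,700,900 ≈ 12,614.9 × g
Target RCF = 12,614.9 − 6,810 = 5,804.9 × g
N² = 5,804.9 / (22.2482 × 10⁻⁵) = 26,091,549
N ≈ √26,091,549 ≈ 5,108.0

N₂ ≈ 5110 RPM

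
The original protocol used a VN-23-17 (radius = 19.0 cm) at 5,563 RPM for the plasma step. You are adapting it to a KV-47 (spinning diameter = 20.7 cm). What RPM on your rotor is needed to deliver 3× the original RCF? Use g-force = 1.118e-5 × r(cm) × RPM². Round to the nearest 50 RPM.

13050 RPM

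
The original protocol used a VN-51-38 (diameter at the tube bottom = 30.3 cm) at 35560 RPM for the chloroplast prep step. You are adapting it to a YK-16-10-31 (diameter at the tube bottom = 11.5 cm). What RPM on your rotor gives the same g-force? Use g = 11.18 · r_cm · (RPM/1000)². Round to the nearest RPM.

≈ 57721 RPM

Original rotor: r = 30.3 / 2 = 15.15 cm
RCF_original = 11.18 × 15.15 × (35.56)² = 11.18 × 15.15 × 1,264.5136 ≈ 214,179.5 × g
Your rotor: r = 11.5 / 2 = 5.75 cm
214,179.5 = 11.18 × 5.75 × (N/1000)²
(N/1000)² = 214,179.5 / 64.285 = 3331.718
N = 1000 × √3331.718 ≈ 57,721.0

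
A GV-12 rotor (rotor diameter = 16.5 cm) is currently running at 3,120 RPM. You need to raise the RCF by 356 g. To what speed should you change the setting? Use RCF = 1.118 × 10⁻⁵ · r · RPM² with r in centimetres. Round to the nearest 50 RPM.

r = 16.5 / 2 = 8.25 cm
Current RCF = 1.118 × 10⁻⁵ × 8.25 × (3120)² = 1.118 × 10⁻⁵ × 8.25 × 9,734,400 ≈ 897.9 × g
Target RCF = 897.9 + 356 = 1,253.9 × g
N² = 1,253.9 / (9.2235 × 10⁻⁵) = 13,594,622
N ≈ √13,594,622 ≈ 3,687.1

N₂ ≈ 3700 RPM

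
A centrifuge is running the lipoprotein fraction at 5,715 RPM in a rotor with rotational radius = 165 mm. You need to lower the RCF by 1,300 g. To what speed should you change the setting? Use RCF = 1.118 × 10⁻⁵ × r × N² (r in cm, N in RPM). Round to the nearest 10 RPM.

N₂ ≈ 5060 RPM

r = 165 mm = 16.5 cm
Current RCF = 1.118 × 10⁻⁵ × 16.5 × (5715)² = 1.118 × 10⁻⁵ × 16.5 × 32,661,225 ≈ 6,025 × g
Target RCF = 6,025 − 1,300 = 4,725 × g
N² = 4,725 / (18.447 × 10⁻⁵) = 25,613,921
N ≈ √25,613,921 ≈ 5,061.0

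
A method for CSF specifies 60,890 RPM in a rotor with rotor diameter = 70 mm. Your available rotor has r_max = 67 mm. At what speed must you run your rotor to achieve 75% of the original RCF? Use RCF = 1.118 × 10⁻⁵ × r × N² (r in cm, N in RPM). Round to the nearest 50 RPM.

≈ 38100 RPM

Original rotor: r = 70 mm / 2 = 35 mm = 3.5 cm
RCF_original = 1.118 × 10⁻⁵ × 3.5 × (60890)² = 1.118 × 10⁻⁵ × 3.5 × 3,707,592,100 ≈ 145,078.1 × g
Target RCF = 0.75 × 145,078.1 ≈ 108,808.6 × g
Your rotor: r = 67 mm = 6.7 cm
108,808.6 = 1.118 × 10⁻⁵ × 6.7 × N²
N² = 108,808.6 / (7.4906 × 10⁻⁵) = 1,452,601,928
N ≈ √1,452,601,928 ≈ 38,113.0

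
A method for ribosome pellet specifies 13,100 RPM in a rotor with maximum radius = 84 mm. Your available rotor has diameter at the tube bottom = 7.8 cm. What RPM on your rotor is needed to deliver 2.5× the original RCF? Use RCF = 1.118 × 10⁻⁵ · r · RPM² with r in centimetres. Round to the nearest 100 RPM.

30400 RPM

Original rotor: r = 84 mm = 8.4 cm
RCF_original = 1.118 × 10⁻⁵ × 8.4 × (13100)² = 1.118 × 10⁻⁵ × 8.4 × 171,610,000 ≈ 16,116.2 × g
Target RCF = 2.5 × 16,116.2 ≈ 40,290.5 × g
Your rotor: r = 7.8 / 2 = 3.9 cm
40,290.5 = 1.118 × 10⁻⁵ × 3.9 × N²
N² = 40,290.5 / (4.3602 × 10⁻⁵) = 924,051,649
N ≈ √924,051,649 ≈ 30,398.2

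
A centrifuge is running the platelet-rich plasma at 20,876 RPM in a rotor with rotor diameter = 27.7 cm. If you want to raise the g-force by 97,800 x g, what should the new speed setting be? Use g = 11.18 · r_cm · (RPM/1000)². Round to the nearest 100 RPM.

r = 27.7 / 2 = 13.85 cm
Current RCF = 11.18 × 13.85 × (20.876)² = 11.18 × 13.85 × 435.807376 ≈ 67,481.7 × g
Target RCF = 67,481.7 + 97,800 = 165,281.7 × g
(N/1000)² = 165,281.7 / 154.843 = 1067.415
N = 1000 × √1067.415 ≈ 32,671.3

≈ 32700 RPM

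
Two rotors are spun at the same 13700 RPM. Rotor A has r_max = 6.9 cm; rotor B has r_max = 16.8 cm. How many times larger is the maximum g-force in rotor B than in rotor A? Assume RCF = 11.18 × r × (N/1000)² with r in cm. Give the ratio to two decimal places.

2.43

At fixed N, RCF ∝ r, so RCF_B/RCF_A = r_B/r_A = 16.8 / 6.9 = 2.4348.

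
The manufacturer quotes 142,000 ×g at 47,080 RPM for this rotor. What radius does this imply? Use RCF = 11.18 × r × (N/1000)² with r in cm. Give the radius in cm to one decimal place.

5.7 cm

142000 = 11.18 × r × (47.08)²
r = 142000 / (11.18 × 2216.5264) = 142000 / 24780.77 ≈ 5.730 cm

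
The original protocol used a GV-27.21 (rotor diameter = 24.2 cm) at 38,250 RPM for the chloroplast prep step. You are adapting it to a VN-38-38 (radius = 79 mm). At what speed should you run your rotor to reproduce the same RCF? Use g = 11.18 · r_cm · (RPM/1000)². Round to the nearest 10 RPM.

≈ 47340 RPM

Original rotor: r = 24.2 / 2 = 12.1 cm
RCF_original = 11.18 × 12.1 × (38.25)² = 11.18 × 12.1 × 1,463.0625 ≈ 197,920.2 × g
Your rotor: r = 79 mm = 7.9 cm
197,920.2 = 11.18 × 7.9 × (N/1000)²
(N/1000)² = 197,920.2 / 88.322 = 2240.894
N = 1000 × √2240.894 ≈ 47,338.1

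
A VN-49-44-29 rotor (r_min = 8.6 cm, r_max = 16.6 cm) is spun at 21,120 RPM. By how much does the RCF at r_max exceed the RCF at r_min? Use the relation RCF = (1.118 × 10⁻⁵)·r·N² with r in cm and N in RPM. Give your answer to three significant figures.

RCF_max = 1.118 × 10⁻⁵ × 16.6 × (21120)² = 1.118 × 10⁻⁵ × 16.6 × 446,054,400 ≈ 82,782.3 × g
RCF_min = 1.118 × 10⁻⁵ × 8.6 × (21120)² = 1.118 × 10⁻⁵ × 8.6 × 446,054,400 ≈ 42,887.2 × g
ΔRCF = 82,782.3 − 42,887.2 = 39,895.1

39900 × g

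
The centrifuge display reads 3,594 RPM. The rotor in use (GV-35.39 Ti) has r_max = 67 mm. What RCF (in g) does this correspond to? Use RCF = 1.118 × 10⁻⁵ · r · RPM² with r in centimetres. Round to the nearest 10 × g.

r = 67 mm = 6.7 cm
RCF = 1.118 × 10⁻⁵ × 6.7 × (3594)² = 1.118 × 10⁻⁵ × 6.7 × 12,916,836 ≈ 967.5 × g

970 g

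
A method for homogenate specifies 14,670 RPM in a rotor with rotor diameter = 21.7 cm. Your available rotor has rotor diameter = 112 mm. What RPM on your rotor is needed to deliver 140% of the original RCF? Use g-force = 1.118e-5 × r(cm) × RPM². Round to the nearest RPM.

24161 RPM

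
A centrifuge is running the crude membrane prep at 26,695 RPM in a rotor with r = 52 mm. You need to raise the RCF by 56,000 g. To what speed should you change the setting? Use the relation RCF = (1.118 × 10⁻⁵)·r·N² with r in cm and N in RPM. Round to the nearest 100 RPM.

40900 RPM

r = 52 mm = 5.2 cm
Current RCF = 1.118 × 10⁻⁵ × 5.2 × (26695)² = 1.118 × 10⁻⁵ × 5.2 × 712,623,025 ≈ 41,429.1 × g
Target RCF = 41,429.1 + 56,000 = 97,429.1 × g
N² = 97,429.1 / (5.8136 × 10⁻⁵) = 1,675,882,414
N ≈ √1,675,882,414 ≈ 40,937.5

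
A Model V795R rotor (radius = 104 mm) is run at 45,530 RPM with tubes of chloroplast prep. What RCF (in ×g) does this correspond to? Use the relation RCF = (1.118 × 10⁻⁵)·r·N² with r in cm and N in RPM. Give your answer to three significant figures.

≈ 241000 ×g

r = 104 mm = 10.4 cm
RCF = 1.118 × 10⁻⁵ × 10.4 × (45530)² = 1.118 × 10⁻⁵ × 10.4 × 2,072,980,900 ≈ 241,029.6 × g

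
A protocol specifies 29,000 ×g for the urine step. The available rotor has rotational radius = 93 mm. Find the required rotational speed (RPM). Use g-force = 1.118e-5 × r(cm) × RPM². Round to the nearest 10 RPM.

r = 93 mm = 9.3 cm
29,000 = 1.118 × 10⁻⁵ × 9.3 × N²
N² = 29,000 / (10.3974 × 10⁻⁵) = 278,915,883
N ≈ √278,915,883 ≈ 16,700.8

N ≈ 16700 RPM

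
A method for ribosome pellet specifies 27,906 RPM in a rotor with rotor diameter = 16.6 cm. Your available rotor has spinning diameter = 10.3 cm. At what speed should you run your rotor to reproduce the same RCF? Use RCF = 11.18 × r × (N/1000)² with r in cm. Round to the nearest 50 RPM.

≈ 35450 RPM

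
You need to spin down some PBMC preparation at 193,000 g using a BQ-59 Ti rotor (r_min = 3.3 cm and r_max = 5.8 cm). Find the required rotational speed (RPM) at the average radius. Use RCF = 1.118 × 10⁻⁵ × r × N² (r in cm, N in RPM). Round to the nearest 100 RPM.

61600 RPM

r_avg = (3.3 + 5.8) / 2 = 4.55 cm
193,000 = 1.118 × 10⁻⁵ × 4.55 × N²
N² = 193,000 / (5.0869 × 10⁻⁵) = 3,794,059,250
N ≈ √3,794,059,250 ≈ 61,595.9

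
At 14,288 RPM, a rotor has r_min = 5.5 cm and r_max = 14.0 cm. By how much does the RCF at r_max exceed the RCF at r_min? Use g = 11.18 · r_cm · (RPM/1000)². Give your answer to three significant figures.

≈ 19400 × g

RCF_max = 11.18 × 14 × (14.288)² = 11.18 × 14 × 204.146944 ≈ 31,953.1 × g
RCF_min = 11.18 × 5.5 × (14.288)² = 11.18 × 5.5 × 204.146944 ≈ 12,553 × g
ΔRCF = 31,953.1 − 12,553 = 19,400.1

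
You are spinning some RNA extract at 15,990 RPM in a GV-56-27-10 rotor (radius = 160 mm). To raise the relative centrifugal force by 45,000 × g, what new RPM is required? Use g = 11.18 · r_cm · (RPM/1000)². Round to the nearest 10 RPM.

N₂ ≈ 22520 RPM

r = 160 mm = 16.0 cm
Current RCF = 11.18 × 16 × (15.99)² = 11.18 × 16 × 255.6801 ≈ 45,736.1 × g
Target RCF = 45,736.1 + 45,000 = 90,736.1 × g
(N/1000)² = 90,736.1 / 178.88 = 507.2456
N = 1000 × √507.2456 ≈ 22,522.1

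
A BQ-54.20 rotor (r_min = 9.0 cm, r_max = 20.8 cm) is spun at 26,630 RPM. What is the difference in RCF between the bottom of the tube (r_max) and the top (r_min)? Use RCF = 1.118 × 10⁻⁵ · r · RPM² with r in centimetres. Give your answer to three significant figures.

ΔRCF ≈ 93600 x g

RCF_max = 1.118 × 10⁻⁵ × 20.8 × (26630)² = 1.118 × 10⁻⁵ × 20.8 × 709,156,900 ≈ 164,910.2 × g
RCF_min = 1.118 × 10⁻⁵ × 9 × (26630)² = 1.118 × 10⁻⁵ × 9 × 709,156,900 ≈ 71,355.4 × g
ΔRCF = 164,910.2 − 71,355.4 = 93,554.8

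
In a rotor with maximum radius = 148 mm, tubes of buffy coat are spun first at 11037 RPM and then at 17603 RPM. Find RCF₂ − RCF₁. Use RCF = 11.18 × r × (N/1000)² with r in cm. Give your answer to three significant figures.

≈ 31100 x g

r = 148 mm = 14.8 cm
RCF₁ = 11.18 × 14.8 × (11.037)² = 11.18 × 14.8 × 121.815369 ≈ 20,156.1 × g
RCF₂ = 11.18 × 14.8 × (17.603)² = 11.18 × 14.8 × 309.865609 ≈ 51,271.6 × g
Increase = 51,271.6 − 20,156.1 = 31,115.5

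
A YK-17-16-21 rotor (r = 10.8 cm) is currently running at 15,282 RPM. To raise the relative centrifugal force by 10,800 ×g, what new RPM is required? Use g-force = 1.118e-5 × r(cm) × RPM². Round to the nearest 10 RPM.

Current RCF = 1.118 × 10⁻⁵ × 10.8 × (15282)² = 1.118 × 10⁻⁵ × 10.8 × 233,539,524 ≈ 28,198.5 × g
Target RCF = 28,198.5 + 10,800 = 38,998.5 × g
N² = 38,998.5 / (12.0744 × 10⁻⁵) = 322,984,993
N ≈ √322,984,993 ≈ 17,971.8

≈ 17970 RPM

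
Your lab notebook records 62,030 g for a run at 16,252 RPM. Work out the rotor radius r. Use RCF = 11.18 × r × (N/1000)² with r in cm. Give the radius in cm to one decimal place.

62030 = 11.18 × r × (16.252)²
r = 62030 / (11.18 × 264.127504) = 62030 / 2952.945 ≈ 21.006 cm

r ≈ 21.0 cm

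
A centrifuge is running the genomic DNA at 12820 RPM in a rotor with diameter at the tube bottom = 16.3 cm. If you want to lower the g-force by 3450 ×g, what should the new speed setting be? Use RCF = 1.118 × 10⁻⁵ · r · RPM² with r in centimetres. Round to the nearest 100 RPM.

≈ 11200 RPM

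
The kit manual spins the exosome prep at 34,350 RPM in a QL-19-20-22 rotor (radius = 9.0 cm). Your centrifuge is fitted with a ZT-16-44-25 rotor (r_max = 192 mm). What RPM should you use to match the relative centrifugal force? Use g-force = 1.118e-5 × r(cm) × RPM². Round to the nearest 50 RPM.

RCF = 1.118 × 10⁻⁵ × r × N²
RCF_original = 1.118 × 10⁻⁵ × 9 × (34350)² = 1.118 × 10⁻⁵ × 9 × 1,179,922,500 ≈ 118,723.8 × g
Your rotor: r = 192 mm = 19.2 cm
118,723.8 = 1.118 × 10⁻⁵ × 19.2 × N²
N² = 118,723.8 / (21.4656 × 10⁻⁵) = 553,088,663
N ≈ √553,088,663 ≈ 23,517.8

23500 RPM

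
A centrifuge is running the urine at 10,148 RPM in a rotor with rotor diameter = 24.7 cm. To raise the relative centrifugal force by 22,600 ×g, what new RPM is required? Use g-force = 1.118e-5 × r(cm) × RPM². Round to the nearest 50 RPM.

r = 24.7 / 2 = 12.35 cm
Current RCF = 1.118 × 10⁻⁵ × 12.35 × (10148)² = 1.118 × 10⁻⁵ × 12.35 × 102,981,904 ≈ 14,219 × g
Target RCF = 14,219 + 22,600 = 36,819 × g
N² = 36,819 / (13.8073 × 10⁻⁵) = 266,663,287
N ≈ √266,663,287 ≈ 16,329.8

16350 RPM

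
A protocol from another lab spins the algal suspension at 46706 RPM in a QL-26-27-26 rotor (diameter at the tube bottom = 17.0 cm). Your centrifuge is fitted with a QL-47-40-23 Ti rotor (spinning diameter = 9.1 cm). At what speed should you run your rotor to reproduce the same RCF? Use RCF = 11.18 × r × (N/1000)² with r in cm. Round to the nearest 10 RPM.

63840 RPM

Original rotor: r = 17.0 / 2 = 8.5 cm
RCF = 11.18 × r × (N/1000)²
RCF_original = 11.18 × 8.5 × (46.706)² = 11.18 × 8.5 × 2,181.450436 ≈ 207,303.2 × g
Your rotor: r = 9.1 / 2 = 4.55 cm
207,303.2 = 11.18 × 4.55 × (N/1000)²
(N/1000)² = 207,303.2 / 50.869 = 4075.236
N = 1000 × √4075.236 ≈ 63,837.6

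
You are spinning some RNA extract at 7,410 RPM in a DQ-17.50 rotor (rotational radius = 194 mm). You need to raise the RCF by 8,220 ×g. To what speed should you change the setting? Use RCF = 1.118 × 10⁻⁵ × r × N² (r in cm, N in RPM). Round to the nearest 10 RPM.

r = 194 mm = 19.4 cm
Current RCF = 1.118 × 10⁻⁵ × 19.4 × (7410)² = 1.118 × 10⁻⁵ × 19.4 × 54,908,100 ≈ 11,909.1 × g
Target RCF = 11,909.1 + 8,220 = 20,129.1 × g
N² = 20,129.1 / (21.6892 × 10⁻⁵) = 92,807,019
N ≈ √92,807,019 ≈ 9,633.6

9630 RPM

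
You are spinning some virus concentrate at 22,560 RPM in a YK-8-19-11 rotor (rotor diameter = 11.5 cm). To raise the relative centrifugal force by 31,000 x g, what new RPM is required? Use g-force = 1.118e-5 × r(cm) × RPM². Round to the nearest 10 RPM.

31480 RPM

r = 11.5 / 2 = 5.75 cm
Current RCF = 1.118 × 10⁻⁵ × 5.75 × (22560)² = 1.118 × 10⁻⁵ × 5.75 × 508,953,600 ≈ 32,718.1 × g
Target RCF = 32,718.1 + 31,000 = 63,718.1 × g
N² = 63,718.1 / (6.4285 × 10⁻⁵) = 991,181,458
N ≈ √991,181,458 ≈ 31,483.0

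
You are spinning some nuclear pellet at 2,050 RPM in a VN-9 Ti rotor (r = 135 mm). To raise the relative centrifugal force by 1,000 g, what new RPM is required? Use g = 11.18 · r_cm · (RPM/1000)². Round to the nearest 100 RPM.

r = 135 mm = 13.5 cm
Current RCF = 11.18 × 13.5 × (2.05)² = 11.18 × 13.5 × 4.2025 ≈ 634.3 × g
Target RCF = 634.3 + 1,000 = 1,634.3 × g
(N/1000)² = 1,634.3 / 150.93 = 10.8282
N = 1000 × √10.8282 ≈ 3,290.6

3300 RPM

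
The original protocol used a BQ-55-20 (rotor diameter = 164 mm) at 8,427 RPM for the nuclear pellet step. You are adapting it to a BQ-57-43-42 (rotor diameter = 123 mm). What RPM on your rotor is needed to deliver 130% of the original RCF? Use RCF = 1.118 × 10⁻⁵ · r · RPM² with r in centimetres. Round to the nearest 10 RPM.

≈ 11090 RPM

Original rotor: r = 164 mm / 2 = 82 mm = 8.2 cm
RCF = 1.118 × 10⁻⁵ × r × N²
RCF_original = 1.118 × 10⁻⁵ × 8.2 × (8427)² = 1.118 × 10⁻⁵ × 8.2 × 71,014,329 ≈ 6,510.3 × g
Target RCF = 1.3 × 6,510.3 ≈ 8,463.4 × g
Your rotor: r = 123 mm / 2 = 61.5 mm = 6.15 cm
8,463.4 = 1.118 × 10⁻⁵ × 6.15 × N²
N² = 8,463.4 / (6.8757 × 10⁻⁵) = 123,091,467
N ≈ √123,091,467 ≈ 11,094.7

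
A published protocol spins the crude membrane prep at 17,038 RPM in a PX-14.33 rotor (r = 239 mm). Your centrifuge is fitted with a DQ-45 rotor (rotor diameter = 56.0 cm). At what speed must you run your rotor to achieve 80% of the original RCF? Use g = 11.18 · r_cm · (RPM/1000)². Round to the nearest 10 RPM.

Original rotor: r = 239 mm = 23.9 cm
RCF = 11.18 × r × (N/1000)²
RCF_original = 11.18 × 23.9 × (17.038)² = 11.18 × 23.9 × 290.293444 ≈ 77,567 × g
Target RCF = 0.8 × 77,567 ≈ 62,053.6 × g
Your rotor: r = 56.0 / 2 = 28 cm
62,053.6 = 11.18 × 28 × (N/1000)²
(N/1000)² = 62,053.6 / 313.04 = 198.229
N = 1000 × √198.229 ≈ 14,079.4

≈ 14080 RPM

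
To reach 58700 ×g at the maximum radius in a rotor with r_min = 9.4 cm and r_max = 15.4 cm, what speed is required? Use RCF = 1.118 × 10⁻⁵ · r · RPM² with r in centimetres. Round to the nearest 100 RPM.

Use r_max = 15.4 cm.
58,700 = 1.118 × 10⁻⁵ × 15.4 × N²
N² = 58,700 / (17.2172 × 10⁻⁵) = 340,938,132
N ≈ √340,938,132 ≈ 18,464.5

18500 RPM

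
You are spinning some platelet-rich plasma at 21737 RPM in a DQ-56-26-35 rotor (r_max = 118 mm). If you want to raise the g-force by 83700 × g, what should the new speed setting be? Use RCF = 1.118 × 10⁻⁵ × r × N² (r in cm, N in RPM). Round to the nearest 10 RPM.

≈ 33270 RPM

r = 118 mm = 11.8 cm
Current RCF = 1.118 × 10⁻⁵ × 11.8 × (21737)² = 1.118 × 10⁻⁵ × 11.8 × 472,497,169 ≈ 62,333.7 × g
Target RCF = 62,333.7 + 83,700 = 146,033.7 × g
N² = 146,033.7 / (13.1924 × 10⁻⁵) = 1,106,953,246
N ≈ √1,106,953,246 ≈ 33,270.9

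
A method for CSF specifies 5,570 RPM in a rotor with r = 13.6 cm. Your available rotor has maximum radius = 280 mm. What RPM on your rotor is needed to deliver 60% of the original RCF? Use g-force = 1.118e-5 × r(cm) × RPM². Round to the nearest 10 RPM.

3010 RPM

RCF_original = 1.118 × 10⁻⁵ × 13.6 × (5570)² = 1.118 × 10⁻⁵ × 13.6 × 31,024,900 ≈ 4,717.3 × g
Target RCF = 0.6 × 4,717.3 ≈ 2,830.4 × g
Your rotor: r = 280 mm = 28.0 cm
2,830.4 = 1.118 × 10⁻⁵ × 28 × N²
N² = 2,830.4 / (31.304 × 10⁻⁵) = 9,041,656
N ≈ √9,041,656 ≈ 3,006.9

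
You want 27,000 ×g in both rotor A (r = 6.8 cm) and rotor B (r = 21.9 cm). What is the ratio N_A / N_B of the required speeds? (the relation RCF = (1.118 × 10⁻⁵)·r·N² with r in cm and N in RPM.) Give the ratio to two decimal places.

At fixed RCF, N ∝ 1/√r, so N_A/N_B = √(r_B/r_A) = √(21.9/6.8) = √3.220588 = 1.7946.

1.79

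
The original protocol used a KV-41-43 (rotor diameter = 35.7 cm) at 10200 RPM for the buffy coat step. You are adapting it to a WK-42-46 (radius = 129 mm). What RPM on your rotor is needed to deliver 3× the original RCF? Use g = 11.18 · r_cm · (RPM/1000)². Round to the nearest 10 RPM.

Original rotor: r = 35.7 / 2 = 17.85 cm
RCF_original = 11.18 × 17.85 × (10.2)² = 11.18 × 17.85 × 104.04 ≈ 20,762.5 × g
Target RCF = 3 × 20,762.5 ≈ 62,287.5 × g
Your rotor: r = 129 mm = 12.9 cm
62,287.5 = 11.18 × 12.9 × (N/1000)²
(N/1000)² = 62,287.5 / 144.222 = 431.8863
N = 1000 × √431.8863 ≈ 20,781.9

20780 RPM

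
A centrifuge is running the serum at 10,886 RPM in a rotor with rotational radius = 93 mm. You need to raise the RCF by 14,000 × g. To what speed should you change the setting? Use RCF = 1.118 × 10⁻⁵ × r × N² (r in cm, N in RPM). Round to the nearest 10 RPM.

N₂ ≈ 15910 RPM

r = 93 mm = 9.3 cm
Current RCF = 1.118 × 10⁻⁵ × 9.3 × (10886)² = 1.118 × 10⁻⁵ × 9.3 × 118,504,996 ≈ 12,321.4 × g
Target RCF = 12,321.4 + 14,000 = 26,321.4 × g
N² = 26,321.4 / (10.3974 × 10⁻⁵) = 253,153,673
N ≈ √253,153,673 ≈ 15,910.8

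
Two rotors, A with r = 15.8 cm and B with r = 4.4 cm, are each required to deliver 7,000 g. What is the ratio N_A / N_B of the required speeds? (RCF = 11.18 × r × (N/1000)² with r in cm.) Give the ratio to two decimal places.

At fixed RCF, N ∝ 1/√r, so N_A/N_B = √(r_B/r_A) = √(4.4/15.8) = √0.278481 = 0.5277.

0.53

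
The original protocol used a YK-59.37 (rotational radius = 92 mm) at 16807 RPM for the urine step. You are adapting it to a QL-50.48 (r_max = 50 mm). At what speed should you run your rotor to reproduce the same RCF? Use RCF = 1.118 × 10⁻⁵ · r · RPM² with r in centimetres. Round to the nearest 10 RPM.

Original rotor: r = 92 mm = 9.2 cm
RCF = 1.118 × 10⁻⁵ × r × N²
RCF_original = 1.118 × 10⁻⁵ × 9.2 × (16807)² = 1.118 × 10⁻⁵ × 9.2 × 282,475,249 ≈ 29,054.3 × g
Your rotor: r = 50 mm = 5.0 cm
29,054.3 = 1.118 × 10⁻⁵ × 5 × N²
N² = 29,054.3 / (5.59 × 10⁻⁵) = 519,754,919
N ≈ √519,754,919 ≈ 22,798.1

22800 RPM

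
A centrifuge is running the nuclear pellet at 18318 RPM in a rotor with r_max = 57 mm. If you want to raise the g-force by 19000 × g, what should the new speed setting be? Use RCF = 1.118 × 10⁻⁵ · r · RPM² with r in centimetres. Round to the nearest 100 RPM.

r = 57 mm = 5.7 cm
Current RCF = 1.118 × 10⁻⁵ × 5.7 × (18318)² = 1.118 × 10⁻⁵ × 5.7 × 335,549,124 ≈ 21,383.2 × g
Target RCF = 21,383.2 + 19,000 = 40,383.2 × g
N² = 40,383.2 / (6.3726 × 10⁻⁵) = 633,700,530
N ≈ √633,700,530 ≈ 25,173.4

25200 RPM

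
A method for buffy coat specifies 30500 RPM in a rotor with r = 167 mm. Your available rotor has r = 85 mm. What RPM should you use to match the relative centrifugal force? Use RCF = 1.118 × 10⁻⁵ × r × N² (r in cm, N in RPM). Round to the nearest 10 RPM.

≈ 42750 RPM

Original rotor: r = 167 mm = 16.7 cm
RCF = 1.118 × 10⁻⁵ × r × N²
RCF_original = 1.118 × 10⁻⁵ × 16.7 × (30500)² = 1.118 × 10⁻⁵ × 16.7 × 930,250,000 ≈ 173,683.3 × g
Your rotor: r = 85 mm = 8.5 cm
173,683.3 = 1.118 × 10⁻⁵ × 8.5 × N²
N² = 173,683.3 / (9.503 × 10⁻⁵) = 1,827,668,105
N ≈ √1,827,668,105 ≈ 42,751.2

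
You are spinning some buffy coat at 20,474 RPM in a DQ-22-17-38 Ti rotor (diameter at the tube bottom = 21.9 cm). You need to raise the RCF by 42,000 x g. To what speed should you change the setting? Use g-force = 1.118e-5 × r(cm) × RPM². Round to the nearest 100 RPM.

27600 RPM

r = 21.9 / 2 = 10.95 cm
Current RCF = 1.118 × 10⁻⁵ × 10.95 × (20474)² = 1.118 × 10⁻⁵ × 10.95 × 419,184,676 ≈ 51,317 × g
Target RCF = 51,317 + 42,000 = 93,317 × g
N² = 93,317 / (12.2421 × 10⁻⁵) = 762,263,010
N ≈ √762,263,010 ≈ 27,609.1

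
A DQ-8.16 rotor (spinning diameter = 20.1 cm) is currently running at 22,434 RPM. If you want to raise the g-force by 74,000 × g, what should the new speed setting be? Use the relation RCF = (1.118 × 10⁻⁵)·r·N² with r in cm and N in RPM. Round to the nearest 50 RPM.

34100 RPM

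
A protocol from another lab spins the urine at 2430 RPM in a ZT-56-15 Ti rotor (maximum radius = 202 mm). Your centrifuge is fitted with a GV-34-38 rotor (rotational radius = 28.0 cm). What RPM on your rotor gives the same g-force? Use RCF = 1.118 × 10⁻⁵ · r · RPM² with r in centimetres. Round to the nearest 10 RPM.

Original rotor: r = 202 mm = 20.2 cm
RCF_original = 1.118 × 10⁻⁵ × 20.2 × (2430)² = 1.118 × 10⁻⁵ × 20.2 × 5,904,900 ≈ 1,333.5 × g
1,333.5 = 1.118 × 10⁻⁵ × 28 × N²
N² = 1,333.5 / (31.304 × 10⁻⁵) = 4,259,839
N ≈ √4,259,839 ≈ 2,063.9

≈ 2060 RPM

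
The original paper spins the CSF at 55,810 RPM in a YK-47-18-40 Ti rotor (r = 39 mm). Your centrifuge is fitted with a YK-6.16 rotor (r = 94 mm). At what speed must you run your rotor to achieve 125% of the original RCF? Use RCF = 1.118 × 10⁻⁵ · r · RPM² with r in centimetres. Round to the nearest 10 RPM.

≈ 40190 RPM

Original rotor: r = 39 mm = 3.9 cm
RCF_original = 1.118 × 10⁻⁵ × 3.9 × (55810)² = 1.118 × 10⁻⁵ × 3.9 × 3,114,756,100 ≈ 135,809.6 × g
Target RCF = 1.25 × 135,809.6 ≈ 169,762 × g
Your rotor: r = 94 mm = 9.4 cm
169,762 = 1.118 × 10⁻⁵ × 9.4 × N²
N² = 169,762 / (10.5092 × 10⁻⁵) = 1,615,365,584
N ≈ √1,615,365,584 ≈ 40,191.6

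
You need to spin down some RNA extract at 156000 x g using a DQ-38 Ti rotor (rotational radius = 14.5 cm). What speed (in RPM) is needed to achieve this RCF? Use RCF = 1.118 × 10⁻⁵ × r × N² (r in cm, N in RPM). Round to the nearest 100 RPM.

≈ 31000 RPM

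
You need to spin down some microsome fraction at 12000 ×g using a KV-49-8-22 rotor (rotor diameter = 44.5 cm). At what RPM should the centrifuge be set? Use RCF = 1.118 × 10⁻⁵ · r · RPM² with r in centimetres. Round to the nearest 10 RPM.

N ≈ 6950 RPM

r = 44.5 / 2 = 22.25 cm
RCF = 1.118 × 10⁻⁵ × r × N²
12,000 = 1.118 × 10⁻⁵ × 22.25 × N²
N² = 12,000 / (24.8755 × 10⁻⁵) = 48,240,236
N ≈ √48,240,236 ≈ 6,945.5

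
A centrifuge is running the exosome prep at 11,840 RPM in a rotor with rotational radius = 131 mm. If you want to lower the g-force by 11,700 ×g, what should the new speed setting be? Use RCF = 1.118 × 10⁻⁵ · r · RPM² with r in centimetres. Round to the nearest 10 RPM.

7770 RPM

r = 131 mm = 13.1 cm
Current RCF = 1.118 × 10⁻⁵ × 13.1 × (11840)² = 1.118 × 10⁻⁵ × 13.1 × 140,185,600 ≈ 20,531.3 × g
Target RCF = 20,531.3 − 11,700 = 8,831.3 × g
N² = 8,831.3 / (14.6458 × 10⁻⁵) = 60,299,198
N ≈ √60,299,198 ≈ 7,765.3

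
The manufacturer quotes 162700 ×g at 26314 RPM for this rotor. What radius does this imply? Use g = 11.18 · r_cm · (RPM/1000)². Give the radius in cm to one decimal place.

r ≈ 21.0 cm

162700 = 11.18 × r × (26.314)²
r = 162700 / (11.18 × 692.426596) = 162700 / 7741.329 ≈ 21.017 cm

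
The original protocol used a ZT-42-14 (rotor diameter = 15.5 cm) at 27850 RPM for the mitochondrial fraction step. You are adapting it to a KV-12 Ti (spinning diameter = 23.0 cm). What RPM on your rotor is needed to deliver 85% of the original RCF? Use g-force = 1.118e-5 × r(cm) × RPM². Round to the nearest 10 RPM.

≈ 21080 RPM

Original rotor: r = 15.5 / 2 = 7.75 cm
RCF = 1.118 × 10⁻⁵ × r × N²
RCF_original = 1.118 × 10⁻⁵ × 7.75 × (27850)² = 1.118 × 10⁻⁵ × 7.75 × 775,622,500 ≈ 67,203.8 × g
Target RCF = 0.85 × 67,203.8 ≈ 57,123.2 × g
Your rotor: r = 23.0 / 2 = 11.5 cm
57,123.2 = 1.118 × 10⁻⁵ × 11.5 × N²
N² = 57,123.2 / (12.857 × 10⁻⁵) = 444,296,492
N ≈ √444,296,492 ≈ 21,078.3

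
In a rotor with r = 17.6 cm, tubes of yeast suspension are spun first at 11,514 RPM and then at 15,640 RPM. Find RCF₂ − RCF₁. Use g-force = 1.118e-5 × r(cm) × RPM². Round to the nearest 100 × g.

RCF₁ = 1.118 × 10⁻⁵ × 17.6 × (11514)² = 1.118 × 10⁻⁵ × 17.6 × 132,572,196 ≈ 26,086 × g
RCF₂ = 1.118 × 10⁻⁵ × 17.6 × (15640)² = 1.118 × 10⁻⁵ × 17.6 × 244,609,600 ≈ 48,131.3 × g
Increase = 48,131.3 − 26,086 = 22,045.3

≈ 22000 × g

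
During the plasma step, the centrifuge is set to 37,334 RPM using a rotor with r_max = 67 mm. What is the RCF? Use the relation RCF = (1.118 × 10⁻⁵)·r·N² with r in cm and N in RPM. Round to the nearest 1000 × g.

r = 67 mm = 6.7 cm
RCF = 1.118 × 10⁻⁵ × 6.7 × (37334)² = 1.118 × 10⁻⁵ × 6.7 × 1,393,827,556 ≈ 104,406 × g

≈ 104000 g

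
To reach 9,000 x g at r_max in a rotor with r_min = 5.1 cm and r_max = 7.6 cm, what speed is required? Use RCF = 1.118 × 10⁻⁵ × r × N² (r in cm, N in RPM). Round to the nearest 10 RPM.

Use r_max = 7.6 cm.
RCF = 1.118 × 10⁻⁵ × r × N²
9,000 = 1.118 × 10⁻⁵ × 7.6 × N²
N² = 9,000 / (8.4968 × 10⁻⁵) = 105,922,230
N ≈ √105,922,230 ≈ 10,291.9

N ≈ 10290 RPM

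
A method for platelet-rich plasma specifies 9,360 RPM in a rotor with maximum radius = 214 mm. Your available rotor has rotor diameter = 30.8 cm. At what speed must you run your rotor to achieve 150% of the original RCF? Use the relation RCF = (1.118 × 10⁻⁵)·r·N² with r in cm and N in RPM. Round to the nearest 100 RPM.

Original rotor: r = 214 mm = 21.4 cm
RCF_original = 1.118 × 10⁻⁵ × 21.4 × (9360)² = 1.118 × 10⁻⁵ × 21.4 × 87,609,600 ≈ 20,960.8 × g
Target RCF = 1.5 × 20,960.8 ≈ 31,441.2 × g
Your rotor: r = 30.8 / 2 = 15.4 cm
31,441.2 = 1.118 × 10⁻⁵ × 15.4 × N²
N² = 31,441.2 / (17.2172 × 10⁻⁵) = 182,615,059
N ≈ √182,615,059 ≈ 13,513.5

13500 RPM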